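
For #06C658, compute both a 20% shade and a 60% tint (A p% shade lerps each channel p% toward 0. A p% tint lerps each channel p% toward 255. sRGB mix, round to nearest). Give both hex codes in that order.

#06C658 is rgb(6, 198, 88).
20% shade:
  R: 6 + 0.2×(0−6) = 6 − 1.2 = 4.8 → 5
  G: 198 + 0.2×(0−198) = 198 − 39.6 = 158.4 → 158
  B: 88 − 17.6 = 70.4 → 70
  → #059E46
60% tint:
  R: 6 + 149.4 = 155.4 → 155
  G: 198 + 34.2 = 232.2 → 232
  B: 88 + 100.2 = 188.2 → 188
  → #9BE8BC

#059E46, #9BE8BC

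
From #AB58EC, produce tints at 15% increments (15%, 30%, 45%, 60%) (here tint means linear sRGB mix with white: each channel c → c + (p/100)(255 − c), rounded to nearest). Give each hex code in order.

#B871EF, #C48AF2, #D1A3F5, #DDBCF7

#AB58EC is rgb(171, 88, 236).
15%: (171 + 12.6 = 183.6→184, 88 + 25.05 = 113.05→113, 236 + 2.85 = 238.85→239) → #B871EF
30%: (171 + 25.2 = 196.2→196, 88 + 50.1 = 138.1→138, 236 + 5.7 = 241.7→242) → #C48AF2
45%: (171 + 37.8 = 208.8→209, 88 + 75.15 = 163.15→163, 236 + 8.55 = 244.55→245) → #D1A3F5
60%: (171 + 50.4 = 221.4→221, 88 + 100.2 = 188.2→188, 236 + 11.4 = 247.4→247) → #DDBCF7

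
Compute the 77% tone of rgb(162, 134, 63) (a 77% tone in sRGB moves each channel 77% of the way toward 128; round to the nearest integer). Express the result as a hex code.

Lerp each channel 77% toward 128:
  R: 162 + 0.77×(128−162) = 162 − 26.18 = 135.82 → 136
  G: 134 + 0.77×(128−134) = 134 − 4.62 = 129.38 → 129
  B: 63 + 0.77×(128−63) = 63 + 50.05 = 113.05 → 113
rgb(136, 129, 113) = #888171.

#888171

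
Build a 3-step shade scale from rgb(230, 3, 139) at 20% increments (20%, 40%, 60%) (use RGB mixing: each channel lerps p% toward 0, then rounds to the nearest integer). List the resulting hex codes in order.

20%: (230 − 46 = 184→184, 3 − 0.6 = 2.4→2, 139 − 27.8 = 111.2→111) → #B8026F
40%: (230 − 92 = 138→138, 3 − 1.2 = 1.8→2, 139 − 55.6 = 83.4→83) → #8A0253
60%: (230 − 138 = 92→92, 3 − 1.8 = 1.2→1, 139 − 83.4 = 55.6→56) → #5C0138

#B8026F, #8A0253, #5C0138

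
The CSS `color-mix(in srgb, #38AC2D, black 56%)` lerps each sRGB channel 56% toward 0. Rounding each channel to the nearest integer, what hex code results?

#194C14

#38AC2D is rgb(56, 172, 45).
Per channel, c → c + 0.56(0 − c):
  R: 56 + 0.56×(0−56) = 56 − 31.36 = 24.64 → 25
  G: 172 + 0.56×(0−172) = 172 − 96.32 = 75.68 → 76
  B: 45 − 25.2 = 19.8 → 20
rgb(25, 76, 20) = #194C14.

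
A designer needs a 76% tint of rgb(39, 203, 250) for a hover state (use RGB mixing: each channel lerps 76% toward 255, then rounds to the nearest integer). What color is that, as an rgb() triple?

rgb(203, 243, 254)

Per channel, c → c + 0.76(255 − c):
  R: 39 + 0.76×(255−39) = 39 + 164.16 = 203.16 → 203
  G: 203 + 0.76×(255−203) = 203 + 39.52 = 242.52 → 243
  B: 250 + 3.8 = 253.8 → 254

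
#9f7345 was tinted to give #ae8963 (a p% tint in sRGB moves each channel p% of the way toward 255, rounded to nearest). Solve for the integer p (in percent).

#9f7345 is rgb(159, 115, 69); #ae8963 is rgb(174, 137, 99).
On the B channel (widest range): 99 ≈ 69 + (p/100)(255 − 69), so p ≈ 100×(99 − 69)/(255 − 69) = 3000/186 = 16.13.
p = 16 reproduces all three channels after rounding.

16%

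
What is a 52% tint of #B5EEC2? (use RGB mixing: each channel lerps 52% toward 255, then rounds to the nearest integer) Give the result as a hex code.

#B5EEC2 is rgb(181, 238, 194).
A 52% tint moves each channel 52% toward 255:
  R: 181 + 38.48 = 219.48 → 219
  G: 238 + 0.52×(255−238) = 238 + 8.84 = 246.84 → 247
  B: 194 + 31.72 = 225.72 → 226
rgb(219, 247, 226) = #DBF7E2.

#DBF7E2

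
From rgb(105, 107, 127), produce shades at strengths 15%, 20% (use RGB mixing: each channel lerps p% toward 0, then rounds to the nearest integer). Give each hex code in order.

#595B6C, #545666

15%: (105 − 15.75 = 89.25→89, 107 − 16.05 = 90.95→91, 127 − 19.05 = 107.95→108) → #595B6C
20%: (105 − 21 = 84→84, 107 − 21.4 = 85.6→86, 127 − 25.4 = 101.6→102) → #545666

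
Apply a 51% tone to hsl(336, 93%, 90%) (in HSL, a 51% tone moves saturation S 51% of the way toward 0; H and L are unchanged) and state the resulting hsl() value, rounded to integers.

S moves 51% from 93 toward 0: 93 − 47.43 = 45.57 → 46.
H and L are unchanged.

hsl(336, 46%, 90%)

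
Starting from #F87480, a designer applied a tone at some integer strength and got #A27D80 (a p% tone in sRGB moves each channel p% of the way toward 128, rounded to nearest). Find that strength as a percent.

72%

#F87480 is rgb(248, 116, 128); #A27D80 is rgb(162, 125, 128).
On the R channel (widest range): 162 ≈ 248 + (p/100)(128 − 248), so p ≈ 100×(162 − 248)/(128 − 248) = -8600/-120 = 71.67.
p = 72 reproduces all three channels after rounding.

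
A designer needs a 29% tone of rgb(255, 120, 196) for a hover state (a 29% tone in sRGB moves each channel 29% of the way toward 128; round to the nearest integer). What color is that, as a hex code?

Per channel, c → c + 0.29(128 − c):
  R: 255 − 36.83 = 218.17 → 218
  G: 120 + 2.32 = 122.32 → 122
  B: 196 + 0.29×(128−196) = 196 − 19.72 = 176.28 → 176
rgb(218, 122, 176) = #da7ab0.

#da7ab0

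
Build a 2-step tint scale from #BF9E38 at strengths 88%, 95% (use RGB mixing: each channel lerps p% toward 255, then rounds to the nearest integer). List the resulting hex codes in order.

#F7F3E7, #FCFAF5

#BF9E38 is rgb(191, 158, 56).
88%: (191 + 56.32 = 247.32→247, 158 + 85.36 = 243.36→243, 56 + 175.12 = 231.12→231) → #F7F3E7
95%: (191 + 60.8 = 251.8→252, 158 + 92.15 = 250.15→250, 56 + 189.05 = 245.05→245) → #FCFAF5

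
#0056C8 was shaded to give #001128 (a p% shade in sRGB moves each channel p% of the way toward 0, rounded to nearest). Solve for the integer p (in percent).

#0056C8 is rgb(0, 86, 200); #001128 is rgb(0, 17, 40).
On the B channel (widest range): 40 ≈ 200 + (p/100)(0 − 200), so p ≈ 100×(40 − 200)/(0 − 200) = -16000/-200 = 80.00.
p = 80 reproduces all three channels after rounding.

80%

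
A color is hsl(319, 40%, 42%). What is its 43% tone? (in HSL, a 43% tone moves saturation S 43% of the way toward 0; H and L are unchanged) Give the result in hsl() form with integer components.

hsl(319, 23%, 42%)

S moves 43% from 40 toward 0: 40 − 17.2 = 22.8 → 23.
H and L are unchanged.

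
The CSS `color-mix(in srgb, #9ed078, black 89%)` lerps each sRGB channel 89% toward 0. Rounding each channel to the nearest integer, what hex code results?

#11170d

#9ed078 is rgb(158, 208, 120).
Per channel, c → c + 0.89(0 − c):
  R: 158 − 140.62 = 17.38 → 17
  G: 208 + 0.89×(0−208) = 208 − 185.12 = 22.88 → 23
  B: 120 + 0.89×(0−120) = 120 − 106.8 = 13.2 → 13
rgb(17, 23, 13) = #11170d.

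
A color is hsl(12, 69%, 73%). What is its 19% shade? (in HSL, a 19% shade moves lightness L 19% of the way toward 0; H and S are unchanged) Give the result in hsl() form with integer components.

L moves 19% from 73 toward 0: 73 − 13.87 = 59.13 → 59.
H and S are unchanged.

hsl(12, 69%, 59%)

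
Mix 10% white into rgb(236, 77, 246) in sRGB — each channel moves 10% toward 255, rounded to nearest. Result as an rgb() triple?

rgb(238, 95, 247)

Lerp each channel 10% toward 255:
  R: 236 + 1.9 = 237.9 → 238
  G: 77 + 0.1×(255−77) = 77 + 17.8 = 94.8 → 95
  B: 246 + 0.9 = 246.9 → 247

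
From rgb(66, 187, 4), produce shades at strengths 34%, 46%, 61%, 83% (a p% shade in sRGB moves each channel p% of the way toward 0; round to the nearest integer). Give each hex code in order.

34%: (66 − 22.44 = 43.56→44, 187 − 63.58 = 123.42→123, 4 − 1.36 = 2.64→3) → #2c7b03
46%: (66 − 30.36 = 35.64→36, 187 − 86.02 = 100.98→101, 4 − 1.84 = 2.16→2) → #246502
61%: (66 − 40.26 = 25.74→26, 187 − 114.07 = 72.93→73, 4 − 2.44 = 1.56→2) → #1a4902
83%: (66 − 54.78 = 11.22→11, 187 − 155.21 = 31.79→32, 4 − 3.32 = 0.68→1) → #0b2001

#2c7b03, #246502, #1a4902, #0b2001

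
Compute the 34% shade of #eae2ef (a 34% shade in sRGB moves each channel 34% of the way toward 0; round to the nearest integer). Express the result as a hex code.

#9a959e

#eae2ef is rgb(234, 226, 239).
Per channel, c → c + 0.34(0 − c):
  R: 234 − 79.56 = 154.44 → 154
  G: 226 + 0.34×(0−226) = 226 − 76.84 = 149.16 → 149
  B: 239 + 0.34×(0−239) = 239 − 81.26 = 157.74 → 158
rgb(154, 149, 158) = #9a959e.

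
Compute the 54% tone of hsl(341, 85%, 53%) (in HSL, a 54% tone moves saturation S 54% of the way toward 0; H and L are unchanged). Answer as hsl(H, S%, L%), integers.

hsl(341, 39%, 53%)

S moves 54% from 85 toward 0: 85 − 45.9 = 39.1 → 39.
H and L are unchanged.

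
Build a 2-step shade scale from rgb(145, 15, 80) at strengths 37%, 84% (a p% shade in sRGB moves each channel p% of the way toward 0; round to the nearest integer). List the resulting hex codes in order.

#5B0932, #17020D

37%: (145 − 53.65 = 91.35→91, 15 − 5.55 = 9.45→9, 80 − 29.6 = 50.4→50) → #5B0932
84%: (145 − 121.8 = 23.2→23, 15 − 12.6 = 2.4→2, 80 − 67.2 = 12.8→13) → #17020D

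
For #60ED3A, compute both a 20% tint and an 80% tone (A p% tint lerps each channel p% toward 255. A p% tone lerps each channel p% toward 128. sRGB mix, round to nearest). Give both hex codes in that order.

#80F161, #7A9672

#60ED3A is rgb(96, 237, 58).
20% tint:
  R: 96 + 0.2×(255−96) = 96 + 31.8 = 127.8 → 128
  G: 237 + 0.2×(255−237) = 237 + 3.6 = 240.6 → 241
  B: 58 + 0.2×(255−58) = 58 + 39.4 = 97.4 → 97
  → #80F161
80% tone:
  R: 96 + 25.6 = 121.6 → 122
  G: 237 + 0.8×(128−237) = 237 − 87.2 = 149.8 → 150
  B: 58 + 0.8×(128−58) = 58 + 56 = 114 → 114
  → #7A9672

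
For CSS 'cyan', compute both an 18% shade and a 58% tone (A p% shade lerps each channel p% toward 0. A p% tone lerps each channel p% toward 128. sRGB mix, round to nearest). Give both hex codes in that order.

CSS cyan is rgb(0, 255, 255).
18% shade:
  R: 0 + 0.18×(0−0) = 0 + 0 = 0 → 0
  G: 255 − 45.9 = 209.1 → 209
  B: 255 − 45.9 = 209.1 → 209
  → #00D1D1
58% tone:
  R: 0 + 74.24 = 74.24 → 74
  G: 255 + 0.58×(128−255) = 255 − 73.66 = 181.34 → 181
  B: 255 − 73.66 = 181.34 → 181
  → #4AB5B5

#00D1D1, #4AB5B5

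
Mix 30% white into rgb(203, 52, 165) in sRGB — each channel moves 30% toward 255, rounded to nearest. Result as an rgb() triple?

A 30% tint moves each channel 30% toward 255:
  R: 203 + 0.3×(255−203) = 203 + 15.6 = 218.6 → 219
  G: 52 + 60.9 = 112.9 → 113
  B: 165 + 0.3×(255−165) = 165 + 27 = 192 → 192

rgb(219, 113, 192)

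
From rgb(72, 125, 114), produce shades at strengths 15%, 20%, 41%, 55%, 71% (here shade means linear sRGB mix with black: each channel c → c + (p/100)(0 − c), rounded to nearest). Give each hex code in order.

#3d6a61, #3a645b, #2a4a43, #203833, #152421

15%: (72 − 10.8 = 61.2→61, 125 − 18.75 = 106.25→106, 114 − 17.1 = 96.9→97) → #3d6a61
20%: (72 − 14.4 = 57.6→58, 125 − 25 = 100→100, 114 − 22.8 = 91.2→91) → #3a645b
41%: (72 − 29.52 = 42.48→42, 125 − 51.25 = 73.75→74, 114 − 46.74 = 67.26→67) → #2a4a43
55%: (72 − 39.6 = 32.4→32, 125 − 68.75 = 56.25→56, 114 − 62.7 = 51.3→51) → #203833
71%: (72 − 51.12 = 20.88→21, 125 − 88.75 = 36.25→36, 114 − 80.94 = 33.06→33) → #152421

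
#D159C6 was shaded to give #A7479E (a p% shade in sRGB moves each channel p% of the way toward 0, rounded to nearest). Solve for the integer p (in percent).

#D159C6 is rgb(209, 89, 198); #A7479E is rgb(167, 71, 158).
On the R channel (widest range): 167 ≈ 209 + (p/100)(0 − 209), so p ≈ 100×(167 − 209)/(0 − 209) = -4200/-209 = 20.10.
p = 20 reproduces all three channels after rounding.

20%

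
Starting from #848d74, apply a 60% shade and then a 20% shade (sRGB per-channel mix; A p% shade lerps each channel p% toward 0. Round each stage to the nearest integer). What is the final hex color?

#848d74 is rgb(132, 141, 116).
Lerp each channel 60% toward 0:
  R: 132 + 0.6×(0−132) = 132 − 79.2 = 52.8 → 53
  G: 141 + 0.6×(0−141) = 141 − 84.6 = 56.4 → 56
  B: 116 − 69.6 = 46.4 → 46
After the shade: rgb(53, 56, 46) = #35382e.
Lerp each channel 20% toward 0:
  R: 53 + 0.2×(0−53) = 53 − 10.6 = 42.4 → 42
  G: 56 − 11.2 = 44.8 → 45
  B: 46 − 9.2 = 36.8 → 37
rgb(42, 45, 37) = #2a2d25.

#2a2d25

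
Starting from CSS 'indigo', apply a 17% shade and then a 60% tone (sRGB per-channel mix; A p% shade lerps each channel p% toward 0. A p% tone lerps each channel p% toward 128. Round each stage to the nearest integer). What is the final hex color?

CSS indigo is rgb(75, 0, 130).
A 17% shade moves each channel 17% toward 0:
  R: 75 − 12.75 = 62.25 → 62
  G: 0 + 0.17×(0−0) = 0 + 0 = 0 → 0
  B: 130 − 22.1 = 107.9 → 108
After the shade: rgb(62, 0, 108) = #3e006c.
Per channel, c → c + 0.6(128 − c):
  R: 62 + 39.6 = 101.6 → 102
  G: 0 + 76.8 = 76.8 → 77
  B: 108 + 0.6×(128−108) = 108 + 12 = 120 → 120
rgb(102, 77, 120) = #664d78.

#664d78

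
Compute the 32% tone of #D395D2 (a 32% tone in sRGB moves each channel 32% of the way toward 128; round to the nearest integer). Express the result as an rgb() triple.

#D395D2 is rgb(211, 149, 210).
Lerp each channel 32% toward 128:
  R: 211 + 0.32×(128−211) = 211 − 26.56 = 184.44 → 184
  G: 149 − 6.72 = 142.28 → 142
  B: 210 + 0.32×(128−210) = 210 − 26.24 = 183.76 → 184

rgb(184, 142, 184)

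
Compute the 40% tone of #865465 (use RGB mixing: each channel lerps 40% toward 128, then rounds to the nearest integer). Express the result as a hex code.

#846670

#865465 is rgb(134, 84, 101).
Lerp each channel 40% toward 128:
  R: 134 − 2.4 = 131.6 → 132
  G: 84 + 17.6 = 101.6 → 102
  B: 101 + 10.8 = 111.8 → 112
rgb(132, 102, 112) = #846670.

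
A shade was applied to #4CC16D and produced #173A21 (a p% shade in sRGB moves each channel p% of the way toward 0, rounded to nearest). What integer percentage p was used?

#4CC16D is rgb(76, 193, 109); #173A21 is rgb(23, 58, 33).
On the G channel (widest range): 58 ≈ 193 + (p/100)(0 − 193), so p ≈ 100×(58 − 193)/(0 − 193) = -13500/-193 = 69.95.
p = 70 reproduces all three channels after rounding.

70%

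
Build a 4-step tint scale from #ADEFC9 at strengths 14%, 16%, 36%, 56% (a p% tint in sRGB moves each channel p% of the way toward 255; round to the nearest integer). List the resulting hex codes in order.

#ADEFC9 is rgb(173, 239, 201).
14%: (173 + 11.48 = 184.48→184, 239 + 2.24 = 241.24→241, 201 + 7.56 = 208.56→209) → #B8F1D1
16%: (173 + 13.12 = 186.12→186, 239 + 2.56 = 241.56→242, 201 + 8.64 = 209.64→210) → #BAF2D2
36%: (173 + 29.52 = 202.52→203, 239 + 5.76 = 244.76→245, 201 + 19.44 = 220.44→220) → #CBF5DC
56%: (173 + 45.92 = 218.92→219, 239 + 8.96 = 247.96→248, 201 + 30.24 = 231.24→231) → #DBF8E7

#B8F1D1, #BAF2D2, #CBF5DC, #DBF8E7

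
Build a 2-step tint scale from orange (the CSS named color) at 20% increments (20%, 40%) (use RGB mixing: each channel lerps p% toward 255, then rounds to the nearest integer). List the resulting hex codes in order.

CSS orange is rgb(255, 165, 0).
20%: (255→255, 165 + 18 = 183→183, 0 + 51 = 51→51) → #ffb733
40%: (255→255, 165 + 36 = 201→201, 0 + 102 = 102→102) → #ffc966

#ffb733, #ffc966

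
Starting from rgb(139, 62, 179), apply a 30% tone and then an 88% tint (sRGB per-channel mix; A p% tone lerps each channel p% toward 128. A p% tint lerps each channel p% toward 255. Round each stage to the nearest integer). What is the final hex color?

#F1EAF4

Lerp each channel 30% toward 128:
  R: 139 + 0.3×(128−139) = 139 − 3.3 = 135.7 → 136
  G: 62 + 0.3×(128−62) = 62 + 19.8 = 81.8 → 82
  B: 179 − 15.3 = 163.7 → 164
After the tone: rgb(136, 82, 164) = #8852A4.
Per channel, c → c + 0.88(255 − c):
  R: 136 + 0.88×(255−136) = 136 + 104.72 = 240.72 → 241
  G: 82 + 152.24 = 234.24 → 234
  B: 164 + 0.88×(255−164) = 164 + 80.08 = 244.08 → 244
rgb(241, 234, 244) = #F1EAF4.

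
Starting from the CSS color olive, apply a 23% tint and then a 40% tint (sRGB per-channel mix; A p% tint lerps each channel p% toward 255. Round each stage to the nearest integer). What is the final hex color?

CSS olive is rgb(128, 128, 0).
Per channel, c → c + 0.23(255 − c):
  R: 128 + 0.23×(255−128) = 128 + 29.21 = 157.21 → 157
  G: 128 + 29.21 = 157.21 → 157
  B: 0 + 0.23×(255−0) = 0 + 58.65 = 58.65 → 59
After the tint: rgb(157, 157, 59) = #9d9d3b.
A 40% tint moves each channel 40% toward 255:
  R: 157 + 0.4×(255−157) = 157 + 39.2 = 196.2 → 196
  G: 157 + 0.4×(255−157) = 157 + 39.2 = 196.2 → 196
  B: 59 + 0.4×(255−59) = 59 + 78.4 = 137.4 → 137
rgb(196, 196, 137) = #c4c489.

#c4c489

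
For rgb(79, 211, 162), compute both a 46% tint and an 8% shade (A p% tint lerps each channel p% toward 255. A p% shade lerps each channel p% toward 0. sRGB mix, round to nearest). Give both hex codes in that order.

46% tint:
  R: 79 + 0.46×(255−79) = 79 + 80.96 = 159.96 → 160
  G: 211 + 0.46×(255−211) = 211 + 20.24 = 231.24 → 231
  B: 162 + 0.46×(255−162) = 162 + 42.78 = 204.78 → 205
  → #a0e7cd
8% shade:
  R: 79 − 6.32 = 72.68 → 73
  G: 211 − 16.88 = 194.12 → 194
  B: 162 − 12.96 = 149.04 → 149
  → #49c295

#a0e7cd, #49c295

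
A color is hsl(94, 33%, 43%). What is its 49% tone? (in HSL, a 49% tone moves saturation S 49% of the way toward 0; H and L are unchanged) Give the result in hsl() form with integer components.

hsl(94, 17%, 43%)

S moves 49% from 33 toward 0: 33 − 16.17 = 16.83 → 17.
H and L are unchanged.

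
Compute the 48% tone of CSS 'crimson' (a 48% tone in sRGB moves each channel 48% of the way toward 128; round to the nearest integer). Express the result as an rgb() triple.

CSS crimson is rgb(220, 20, 60).
Per channel, c → c + 0.48(128 − c):
  R: 220 + 0.48×(128−220) = 220 − 44.16 = 175.84 → 176
  G: 20 + 0.48×(128−20) = 20 + 51.84 = 71.84 → 72
  B: 60 + 32.64 = 92.64 → 93

rgb(176, 72, 93)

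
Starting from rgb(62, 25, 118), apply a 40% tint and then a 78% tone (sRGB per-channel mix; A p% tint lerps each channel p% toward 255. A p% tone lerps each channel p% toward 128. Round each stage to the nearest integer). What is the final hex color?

Per channel, c → c + 0.4(255 − c):
  R: 62 + 77.2 = 139.2 → 139
  G: 25 + 0.4×(255−25) = 25 + 92 = 117 → 117
  B: 118 + 0.4×(255−118) = 118 + 54.8 = 172.8 → 173
After the tint: rgb(139, 117, 173) = #8B75AD.
Lerp each channel 78% toward 128:
  R: 139 + 0.78×(128−139) = 139 − 8.58 = 130.42 → 130
  G: 117 + 0.78×(128−117) = 117 + 8.58 = 125.58 → 126
  B: 173 + 0.78×(128−173) = 173 − 35.1 = 137.9 → 138
rgb(130, 126, 138) = #827E8A.

#827E8A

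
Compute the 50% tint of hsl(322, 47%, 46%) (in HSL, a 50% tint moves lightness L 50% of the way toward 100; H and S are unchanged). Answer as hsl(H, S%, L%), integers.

hsl(322, 47%, 73%)

L moves 50% from 46 toward 100: 46 + 27 = 73 → 73.
H and S are unchanged.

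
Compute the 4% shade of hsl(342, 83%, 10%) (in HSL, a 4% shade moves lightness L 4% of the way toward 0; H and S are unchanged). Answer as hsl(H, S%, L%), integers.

L moves 4% from 10 toward 0: 10 − 0.4 = 9.6 → 10.
H and S are unchanged.

hsl(342, 83%, 10%)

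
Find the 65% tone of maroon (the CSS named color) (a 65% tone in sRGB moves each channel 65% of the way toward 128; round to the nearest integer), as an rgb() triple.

rgb(128, 83, 83)

CSS maroon is rgb(128, 0, 0).
A 65% tone moves each channel 65% toward 128:
  R: 128 + 0.65×(128−128) = 128 + 0 = 128 → 128
  G: 0 + 0.65×(128−0) = 0 + 83.2 = 83.2 → 83
  B: 0 + 0.65×(128−0) = 0 + 83.2 = 83.2 → 83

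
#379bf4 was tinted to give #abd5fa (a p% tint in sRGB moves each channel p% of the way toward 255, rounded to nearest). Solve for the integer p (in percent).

#379bf4 is rgb(55, 155, 244); #abd5fa is rgb(171, 213, 250).
On the R channel (widest range): 171 ≈ 55 + (p/100)(255 − 55), so p ≈ 100×(171 − 55)/(255 − 55) = 11600/200 = 58.00.
p = 58 reproduces all three channels after rounding.

58%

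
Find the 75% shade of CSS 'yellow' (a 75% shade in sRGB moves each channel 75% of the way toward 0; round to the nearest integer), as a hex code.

#404000

CSS yellow is rgb(255, 255, 0).
Per channel, c → c + 0.75(0 − c):
  R: 255 − 191.25 = 63.75 → 64
  G: 255 + 0.75×(0−255) = 255 − 191.25 = 63.75 → 64
  B: 0 + 0 = 0 → 0
rgb(64, 64, 0) = #404000.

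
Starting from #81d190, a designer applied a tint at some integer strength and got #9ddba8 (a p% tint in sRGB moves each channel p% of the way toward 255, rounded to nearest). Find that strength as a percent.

22%

#81d190 is rgb(129, 209, 144); #9ddba8 is rgb(157, 219, 168).
On the R channel (widest range): 157 ≈ 129 + (p/100)(255 − 129), so p ≈ 100×(157 − 129)/(255 − 129) = 2800/126 = 22.22.
p = 22 reproduces all three channels after rounding.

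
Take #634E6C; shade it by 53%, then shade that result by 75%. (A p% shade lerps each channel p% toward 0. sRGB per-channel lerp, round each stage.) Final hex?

#0C090D

#634E6C is rgb(99, 78, 108).
Lerp each channel 53% toward 0:
  R: 99 + 0.53×(0−99) = 99 − 52.47 = 46.53 → 47
  G: 78 − 41.34 = 36.66 → 37
  B: 108 + 0.53×(0−108) = 108 − 57.24 = 50.76 → 51
After the shade: rgb(47, 37, 51) = #2F2533.
Per channel, c → c + 0.75(0 − c):
  R: 47 + 0.75×(0−47) = 47 − 35.25 = 11.75 → 12
  G: 37 − 27.75 = 9.25 → 9
  B: 51 − 38.25 = 12.75 → 13
rgb(12, 9, 13) = #0C090D.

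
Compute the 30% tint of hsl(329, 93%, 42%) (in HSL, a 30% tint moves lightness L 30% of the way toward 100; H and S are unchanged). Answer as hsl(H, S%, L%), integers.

L moves 30% from 42 toward 100: 42 + 17.4 = 59.4 → 59.
H and S are unchanged.

hsl(329, 93%, 59%)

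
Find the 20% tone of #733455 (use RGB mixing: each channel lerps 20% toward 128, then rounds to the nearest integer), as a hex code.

#76435E

#733455 is rgb(115, 52, 85).
Lerp each channel 20% toward 128:
  R: 115 + 0.2×(128−115) = 115 + 2.6 = 117.6 → 118
  G: 52 + 0.2×(128−52) = 52 + 15.2 = 67.2 → 67
  B: 85 + 0.2×(128−85) = 85 + 8.6 = 93.6 → 94
rgb(118, 67, 94) = #76435E.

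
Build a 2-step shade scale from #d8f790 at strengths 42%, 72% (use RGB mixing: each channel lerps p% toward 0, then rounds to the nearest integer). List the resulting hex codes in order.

#7d8f54, #3c4528

#d8f790 is rgb(216, 247, 144).
42%: (216 − 90.72 = 125.28→125, 247 − 103.74 = 143.26→143, 144 − 60.48 = 83.52→84) → #7d8f54
72%: (216 − 155.52 = 60.48→60, 247 − 177.84 = 69.16→69, 144 − 103.68 = 40.32→40) → #3c4528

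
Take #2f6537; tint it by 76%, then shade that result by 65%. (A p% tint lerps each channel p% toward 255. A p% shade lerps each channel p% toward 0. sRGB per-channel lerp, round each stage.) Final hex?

#484c48

#2f6537 is rgb(47, 101, 55).
Lerp each channel 76% toward 255:
  R: 47 + 0.76×(255−47) = 47 + 158.08 = 205.08 → 205
  G: 101 + 117.04 = 218.04 → 218
  B: 55 + 0.76×(255−55) = 55 + 152 = 207 → 207
After the tint: rgb(205, 218, 207) = #cddacf.
A 65% shade moves each channel 65% toward 0:
  R: 205 + 0.65×(0−205) = 205 − 133.25 = 71.75 → 72
  G: 218 − 141.7 = 76.3 → 76
  B: 207 + 0.65×(0−207) = 207 − 134.55 = 72.45 → 72
rgb(72, 76, 72) = #484c48.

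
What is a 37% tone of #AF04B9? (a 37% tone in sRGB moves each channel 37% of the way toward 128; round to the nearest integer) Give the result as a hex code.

#9E32A4

#AF04B9 is rgb(175, 4, 185).
Lerp each channel 37% toward 128:
  R: 175 + 0.37×(128−175) = 175 − 17.39 = 157.61 → 158
  G: 4 + 0.37×(128−4) = 4 + 45.88 = 49.88 → 50
  B: 185 + 0.37×(128−185) = 185 − 21.09 = 163.91 → 164
rgb(158, 50, 164) = #9E32A4.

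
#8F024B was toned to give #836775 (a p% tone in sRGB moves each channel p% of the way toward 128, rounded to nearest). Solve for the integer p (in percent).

80%

#8F024B is rgb(143, 2, 75); #836775 is rgb(131, 103, 117).
On the G channel (widest range): 103 ≈ 2 + (p/100)(128 − 2), so p ≈ 100×(103 − 2)/(128 − 2) = 10100/126 = 80.16.
p = 80 reproduces all three channels after rounding.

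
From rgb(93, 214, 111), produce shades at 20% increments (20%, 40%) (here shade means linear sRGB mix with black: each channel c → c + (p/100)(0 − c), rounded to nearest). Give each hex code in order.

#4AAB59, #388043

20%: (93 − 18.6 = 74.4→74, 214 − 42.8 = 171.2→171, 111 − 22.2 = 88.8→89) → #4AAB59
40%: (93 − 37.2 = 55.8→56, 214 − 85.6 = 128.4→128, 111 − 44.4 = 66.6→67) → #388043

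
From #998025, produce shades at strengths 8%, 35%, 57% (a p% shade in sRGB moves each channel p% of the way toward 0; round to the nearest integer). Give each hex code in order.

#8d7622, #635318, #423710

#998025 is rgb(153, 128, 37).
8%: (153 − 12.24 = 140.76→141, 128 − 10.24 = 117.76→118, 37 − 2.96 = 34.04→34) → #8d7622
35%: (153 − 53.55 = 99.45→99, 128 − 44.8 = 83.2→83, 37 − 12.95 = 24.05→24) → #635318
57%: (153 − 87.21 = 65.79→66, 128 − 72.96 = 55.04→55, 37 − 21.09 = 15.91→16) → #423710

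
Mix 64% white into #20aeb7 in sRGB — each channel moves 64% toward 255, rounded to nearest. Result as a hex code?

#20aeb7 is rgb(32, 174, 183).
Per channel, c → c + 0.64(255 − c):
  R: 32 + 142.72 = 174.72 → 175
  G: 174 + 0.64×(255−174) = 174 + 51.84 = 225.84 → 226
  B: 183 + 0.64×(255−183) = 183 + 46.08 = 229.08 → 229
rgb(175, 226, 229) = #afe2e5.

#afe2e5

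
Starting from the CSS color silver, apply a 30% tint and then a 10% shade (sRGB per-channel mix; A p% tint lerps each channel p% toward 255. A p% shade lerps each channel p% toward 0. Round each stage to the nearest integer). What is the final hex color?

#bebebe

CSS silver is rgb(192, 192, 192).
A 30% tint moves each channel 30% toward 255:
  R: 192 + 18.9 = 210.9 → 211
  G: 192 + 0.3×(255−192) = 192 + 18.9 = 210.9 → 211
  B: 192 + 0.3×(255−192) = 192 + 18.9 = 210.9 → 211
After the tint: rgb(211, 211, 211) = #d3d3d3.
Lerp each channel 10% toward 0:
  R: 211 − 21.1 = 189.9 → 190
  G: 211 − 21.1 = 189.9 → 190
  B: 211 + 0.1×(0−211) = 211 − 21.1 = 189.9 → 190
rgb(190, 190, 190) = #bebebe.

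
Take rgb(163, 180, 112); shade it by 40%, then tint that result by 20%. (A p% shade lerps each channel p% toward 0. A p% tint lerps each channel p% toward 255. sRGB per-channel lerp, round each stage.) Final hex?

A 40% shade moves each channel 40% toward 0:
  R: 163 + 0.4×(0−163) = 163 − 65.2 = 97.8 → 98
  G: 180 − 72 = 108 → 108
  B: 112 + 0.4×(0−112) = 112 − 44.8 = 67.2 → 67
After the shade: rgb(98, 108, 67) = #626c43.
Per channel, c → c + 0.2(255 − c):
  R: 98 + 0.2×(255−98) = 98 + 31.4 = 129.4 → 129
  G: 108 + 29.4 = 137.4 → 137
  B: 67 + 37.6 = 104.6 → 105
rgb(129, 137, 105) = #818969.

#818969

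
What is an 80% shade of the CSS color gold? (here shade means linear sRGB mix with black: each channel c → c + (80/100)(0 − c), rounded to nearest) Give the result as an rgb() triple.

CSS gold is rgb(255, 215, 0).
An 80% shade moves each channel 80% toward 0:
  R: 255 − 204 = 51 → 51
  G: 215 − 172 = 43 → 43
  B: 0 + 0.8×(0−0) = 0 + 0 = 0 → 0

rgb(51, 43, 0)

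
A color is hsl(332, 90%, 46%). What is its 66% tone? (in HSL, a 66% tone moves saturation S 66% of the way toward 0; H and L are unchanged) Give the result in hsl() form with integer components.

hsl(332, 31%, 46%)

S moves 66% from 90 toward 0: 90 − 59.4 = 30.6 → 31.
H and L are unchanged.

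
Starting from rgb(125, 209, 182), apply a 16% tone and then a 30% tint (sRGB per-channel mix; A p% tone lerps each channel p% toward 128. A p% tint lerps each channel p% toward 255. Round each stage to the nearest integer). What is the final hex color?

A 16% tone moves each channel 16% toward 128:
  R: 125 + 0.16×(128−125) = 125 + 0.48 = 125.48 → 125
  G: 209 − 12.96 = 196.04 → 196
  B: 182 + 0.16×(128−182) = 182 − 8.64 = 173.36 → 173
After the tone: rgb(125, 196, 173) = #7DC4AD.
Lerp each channel 30% toward 255:
  R: 125 + 39 = 164 → 164
  G: 196 + 0.3×(255−196) = 196 + 17.7 = 213.7 → 214
  B: 173 + 24.6 = 197.6 → 198
rgb(164, 214, 198) = #A4D6C6.

#A4D6C6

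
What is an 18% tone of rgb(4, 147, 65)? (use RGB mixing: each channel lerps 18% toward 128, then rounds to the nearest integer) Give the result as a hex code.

An 18% tone moves each channel 18% toward 128:
  R: 4 + 0.18×(128−4) = 4 + 22.32 = 26.32 → 26
  G: 147 − 3.42 = 143.58 → 144
  B: 65 + 0.18×(128−65) = 65 + 11.34 = 76.34 → 76
rgb(26, 144, 76) = #1a904c.

#1a904c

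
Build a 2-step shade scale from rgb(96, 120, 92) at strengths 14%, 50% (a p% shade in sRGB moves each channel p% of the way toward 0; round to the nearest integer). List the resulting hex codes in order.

#53674f, #303c2e

14%: (96 − 13.44 = 82.56→83, 120 − 16.8 = 103.2→103, 92 − 12.88 = 79.12→79) → #53674f
50%: (96 − 48 = 48→48, 120 − 60 = 60→60, 92 − 46 = 46→46) → #303c2e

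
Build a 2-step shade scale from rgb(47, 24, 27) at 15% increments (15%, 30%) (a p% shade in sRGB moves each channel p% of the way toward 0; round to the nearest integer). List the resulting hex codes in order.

15%: (47 − 7.05 = 39.95→40, 24 − 3.6 = 20.4→20, 27 − 4.05 = 22.95→23) → #281417
30%: (47 − 14.1 = 32.9→33, 24 − 7.2 = 16.8→17, 27 − 8.1 = 18.9→19) → #211113

#281417, #211113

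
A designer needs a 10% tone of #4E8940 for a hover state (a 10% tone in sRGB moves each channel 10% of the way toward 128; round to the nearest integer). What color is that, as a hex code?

#538846

#4E8940 is rgb(78, 137, 64).
A 10% tone moves each channel 10% toward 128:
  R: 78 + 0.1×(128−78) = 78 + 5 = 83 → 83
  G: 137 + 0.1×(128−137) = 137 − 0.9 = 136.1 → 136
  B: 64 + 0.1×(128−64) = 64 + 6.4 = 70.4 → 70
rgb(83, 136, 70) = #538846.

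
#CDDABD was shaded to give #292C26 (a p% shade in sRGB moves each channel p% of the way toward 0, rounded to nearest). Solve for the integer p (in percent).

#CDDABD is rgb(205, 218, 189); #292C26 is rgb(41, 44, 38).
On the G channel (widest range): 44 ≈ 218 + (p/100)(0 − 218), so p ≈ 100×(44 − 218)/(0 − 218) = -17400/-218 = 79.82.
p = 80 reproduces all three channels after rounding.

80%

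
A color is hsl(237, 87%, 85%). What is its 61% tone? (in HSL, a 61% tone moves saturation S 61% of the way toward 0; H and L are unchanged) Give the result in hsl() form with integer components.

S moves 61% from 87 toward 0: 87 − 53.07 = 33.93 → 34.
H and L are unchanged.

hsl(237, 34%, 85%)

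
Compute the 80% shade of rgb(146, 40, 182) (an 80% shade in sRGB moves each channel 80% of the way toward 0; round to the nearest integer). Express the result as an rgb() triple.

Lerp each channel 80% toward 0:
  R: 146 − 116.8 = 29.2 → 29
  G: 40 − 32 = 8 → 8
  B: 182 + 0.8×(0−182) = 182 − 145.6 = 36.4 → 36

rgb(29, 8, 36)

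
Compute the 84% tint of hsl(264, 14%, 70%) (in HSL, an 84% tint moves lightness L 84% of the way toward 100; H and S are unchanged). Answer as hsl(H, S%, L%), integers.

hsl(264, 14%, 95%)

L moves 84% from 70 toward 100: 70 + 25.2 = 95.2 → 95.
H and S are unchanged.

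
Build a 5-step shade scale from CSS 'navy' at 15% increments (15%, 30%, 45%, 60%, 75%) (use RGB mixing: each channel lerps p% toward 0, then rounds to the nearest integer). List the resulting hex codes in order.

CSS navy is rgb(0, 0, 128).
15%: (0→0, 0→0, 128 − 19.2 = 108.8→109) → #00006d
30%: (0→0, 0→0, 128 − 38.4 = 89.6→90) → #00005a
45%: (0→0, 0→0, 128 − 57.6 = 70.4→70) → #000046
60%: (0→0, 0→0, 128 − 76.8 = 51.2→51) → #000033
75%: (0→0, 0→0, 128 − 96 = 32→32) → #000020

#00006d, #00005a, #000046, #000033, #000020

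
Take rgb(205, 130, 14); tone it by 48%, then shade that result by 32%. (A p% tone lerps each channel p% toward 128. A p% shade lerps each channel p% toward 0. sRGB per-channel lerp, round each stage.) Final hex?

Per channel, c → c + 0.48(128 − c):
  R: 205 − 36.96 = 168.04 → 168
  G: 130 + 0.48×(128−130) = 130 − 0.96 = 129.04 → 129
  B: 14 + 54.72 = 68.72 → 69
After the tone: rgb(168, 129, 69) = #A88145.
A 32% shade moves each channel 32% toward 0:
  R: 168 + 0.32×(0−168) = 168 − 53.76 = 114.24 → 114
  G: 129 − 41.28 = 87.72 → 88
  B: 69 − 22.08 = 46.92 → 47
rgb(114, 88, 47) = #72582F.

#72582F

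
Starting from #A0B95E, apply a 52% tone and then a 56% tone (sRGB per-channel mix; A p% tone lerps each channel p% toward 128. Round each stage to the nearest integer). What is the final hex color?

#A0B95E is rgb(160, 185, 94).
Lerp each channel 52% toward 128:
  R: 160 − 16.64 = 143.36 → 143
  G: 185 − 29.64 = 155.36 → 155
  B: 94 + 0.52×(128−94) = 94 + 17.68 = 111.68 → 112
After the tone: rgb(143, 155, 112) = #8F9B70.
Per channel, c → c + 0.56(128 − c):
  R: 143 + 0.56×(128−143) = 143 − 8.4 = 134.6 → 135
  G: 155 − 15.12 = 139.88 → 140
  B: 112 + 0.56×(128−112) = 112 + 8.96 = 120.96 → 121
rgb(135, 140, 121) = #878C79.

#878C79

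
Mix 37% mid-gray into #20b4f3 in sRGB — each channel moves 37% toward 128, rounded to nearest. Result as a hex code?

#20b4f3 is rgb(32, 180, 243).
Lerp each channel 37% toward 128:
  R: 32 + 0.37×(128−32) = 32 + 35.52 = 67.52 → 68
  G: 180 + 0.37×(128−180) = 180 − 19.24 = 160.76 → 161
  B: 243 + 0.37×(128−243) = 243 − 42.55 = 200.45 → 200
rgb(68, 161, 200) = #44a1c8.

#44a1c8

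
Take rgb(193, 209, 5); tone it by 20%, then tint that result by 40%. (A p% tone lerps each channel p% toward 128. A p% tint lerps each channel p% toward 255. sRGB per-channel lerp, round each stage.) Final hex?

#d2da78

Lerp each channel 20% toward 128:
  R: 193 + 0.2×(128−193) = 193 − 13 = 180 → 180
  G: 209 + 0.2×(128−209) = 209 − 16.2 = 192.8 → 193
  B: 5 + 0.2×(128−5) = 5 + 24.6 = 29.6 → 30
After the tone: rgb(180, 193, 30) = #b4c11e.
Per channel, c → c + 0.4(255 − c):
  R: 180 + 30 = 210 → 210
  G: 193 + 0.4×(255−193) = 193 + 24.8 = 217.8 → 218
  B: 30 + 0.4×(255−30) = 30 + 90 = 120 → 120
rgb(210, 218, 120) = #d2da78.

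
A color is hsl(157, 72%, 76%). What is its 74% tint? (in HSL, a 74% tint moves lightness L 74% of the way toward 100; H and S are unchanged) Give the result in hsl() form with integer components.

L moves 74% from 76 toward 100: 76 + 17.76 = 93.76 → 94.
H and S are unchanged.

hsl(157, 72%, 94%)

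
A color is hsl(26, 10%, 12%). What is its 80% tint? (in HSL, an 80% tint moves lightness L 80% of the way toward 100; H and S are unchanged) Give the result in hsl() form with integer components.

hsl(26, 10%, 82%)

L moves 80% from 12 toward 100: 12 + 70.4 = 82.4 → 82.
H and S are unchanged.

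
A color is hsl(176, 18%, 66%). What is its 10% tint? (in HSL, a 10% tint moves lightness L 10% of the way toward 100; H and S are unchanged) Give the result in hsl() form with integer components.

L moves 10% from 66 toward 100: 66 + 3.4 = 69.4 → 69.
H and S are unchanged.

hsl(176, 18%, 69%)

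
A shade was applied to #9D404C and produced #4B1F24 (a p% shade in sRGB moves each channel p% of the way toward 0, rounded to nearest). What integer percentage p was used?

52%

#9D404C is rgb(157, 64, 76); #4B1F24 is rgb(75, 31, 36).
On the R channel (widest range): 75 ≈ 157 + (p/100)(0 − 157), so p ≈ 100×(75 − 157)/(0 − 157) = -8200/-157 = 52.23.
p = 52 reproduces all three channels after rounding.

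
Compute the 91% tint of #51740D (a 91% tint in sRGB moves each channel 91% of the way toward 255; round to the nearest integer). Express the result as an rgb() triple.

#51740D is rgb(81, 116, 13).
A 91% tint moves each channel 91% toward 255:
  R: 81 + 158.34 = 239.34 → 239
  G: 116 + 0.91×(255−116) = 116 + 126.49 = 242.49 → 242
  B: 13 + 220.22 = 233.22 → 233

rgb(239, 242, 233)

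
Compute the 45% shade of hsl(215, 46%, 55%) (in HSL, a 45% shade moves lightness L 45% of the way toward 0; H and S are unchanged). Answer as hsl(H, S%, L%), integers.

L moves 45% from 55 toward 0: 55 − 24.75 = 30.25 → 30.
H and S are unchanged.

hsl(215, 46%, 30%)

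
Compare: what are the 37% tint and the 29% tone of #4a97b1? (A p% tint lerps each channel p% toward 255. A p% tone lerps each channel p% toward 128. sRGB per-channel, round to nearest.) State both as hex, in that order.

#4a97b1 is rgb(74, 151, 177).
37% tint:
  R: 74 + 0.37×(255−74) = 74 + 66.97 = 140.97 → 141
  G: 151 + 0.37×(255−151) = 151 + 38.48 = 189.48 → 189
  B: 177 + 0.37×(255−177) = 177 + 28.86 = 205.86 → 206
  → #8dbdce
29% tone:
  R: 74 + 0.29×(128−74) = 74 + 15.66 = 89.66 → 90
  G: 151 − 6.67 = 144.33 → 144
  B: 177 − 14.21 = 162.79 → 163
  → #5a90a3

#8dbdce, #5a90a3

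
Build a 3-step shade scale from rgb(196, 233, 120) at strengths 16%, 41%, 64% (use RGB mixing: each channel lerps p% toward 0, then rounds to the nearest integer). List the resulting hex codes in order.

16%: (196 − 31.36 = 164.64→165, 233 − 37.28 = 195.72→196, 120 − 19.2 = 100.8→101) → #a5c465
41%: (196 − 80.36 = 115.64→116, 233 − 95.53 = 137.47→137, 120 − 49.2 = 70.8→71) → #748947
64%: (196 − 125.44 = 70.56→71, 233 − 149.12 = 83.88→84, 120 − 76.8 = 43.2→43) → #47542b

#a5c465, #748947, #47542b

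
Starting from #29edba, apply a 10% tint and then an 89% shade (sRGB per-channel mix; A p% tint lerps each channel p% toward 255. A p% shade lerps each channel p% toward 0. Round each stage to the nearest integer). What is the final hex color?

#29edba is rgb(41, 237, 186).
A 10% tint moves each channel 10% toward 255:
  R: 41 + 0.1×(255−41) = 41 + 21.4 = 62.4 → 62
  G: 237 + 1.8 = 238.8 → 239
  B: 186 + 0.1×(255−186) = 186 + 6.9 = 192.9 → 193
After the tint: rgb(62, 239, 193) = #3eefc1.
Per channel, c → c + 0.89(0 − c):
  R: 62 − 55.18 = 6.82 → 7
  G: 239 − 212.71 = 26.29 → 26
  B: 193 − 171.77 = 21.23 → 21
rgb(7, 26, 21) = #071a15.

#071a15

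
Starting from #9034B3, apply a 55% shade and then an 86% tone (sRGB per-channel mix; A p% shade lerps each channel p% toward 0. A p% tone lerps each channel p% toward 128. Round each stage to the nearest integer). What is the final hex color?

#9034B3 is rgb(144, 52, 179).
A 55% shade moves each channel 55% toward 0:
  R: 144 − 79.2 = 64.8 → 65
  G: 52 + 0.55×(0−52) = 52 − 28.6 = 23.4 → 23
  B: 179 + 0.55×(0−179) = 179 − 98.45 = 80.55 → 81
After the shade: rgb(65, 23, 81) = #411751.
An 86% tone moves each channel 86% toward 128:
  R: 65 + 0.86×(128−65) = 65 + 54.18 = 119.18 → 119
  G: 23 + 90.3 = 113.3 → 113
  B: 81 + 0.86×(128−81) = 81 + 40.42 = 121.42 → 121
rgb(119, 113, 121) = #777179.

#777179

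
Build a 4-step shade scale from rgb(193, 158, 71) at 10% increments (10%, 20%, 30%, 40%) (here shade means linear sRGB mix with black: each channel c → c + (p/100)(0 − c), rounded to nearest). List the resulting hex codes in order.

10%: (193 − 19.3 = 173.7→174, 158 − 15.8 = 142.2→142, 71 − 7.1 = 63.9→64) → #AE8E40
20%: (193 − 38.6 = 154.4→154, 158 − 31.6 = 126.4→126, 71 − 14.2 = 56.8→57) → #9A7E39
30%: (193 − 57.9 = 135.1→135, 158 − 47.4 = 110.6→111, 71 − 21.3 = 49.7→50) → #876F32
40%: (193 − 77.2 = 115.8→116, 158 − 63.2 = 94.8→95, 71 − 28.4 = 42.6→43) → #745F2B

#AE8E40, #9A7E39, #876F32, #745F2B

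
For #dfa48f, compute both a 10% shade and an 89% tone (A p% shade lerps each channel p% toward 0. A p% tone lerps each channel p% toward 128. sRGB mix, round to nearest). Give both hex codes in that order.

#dfa48f is rgb(223, 164, 143).
10% shade:
  R: 223 − 22.3 = 200.7 → 201
  G: 164 − 16.4 = 147.6 → 148
  B: 143 + 0.1×(0−143) = 143 − 14.3 = 128.7 → 129
  → #c99481
89% tone:
  R: 223 − 84.55 = 138.45 → 138
  G: 164 + 0.89×(128−164) = 164 − 32.04 = 131.96 → 132
  B: 143 + 0.89×(128−143) = 143 − 13.35 = 129.65 → 130
  → #8a8482

#c99481, #8a8482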